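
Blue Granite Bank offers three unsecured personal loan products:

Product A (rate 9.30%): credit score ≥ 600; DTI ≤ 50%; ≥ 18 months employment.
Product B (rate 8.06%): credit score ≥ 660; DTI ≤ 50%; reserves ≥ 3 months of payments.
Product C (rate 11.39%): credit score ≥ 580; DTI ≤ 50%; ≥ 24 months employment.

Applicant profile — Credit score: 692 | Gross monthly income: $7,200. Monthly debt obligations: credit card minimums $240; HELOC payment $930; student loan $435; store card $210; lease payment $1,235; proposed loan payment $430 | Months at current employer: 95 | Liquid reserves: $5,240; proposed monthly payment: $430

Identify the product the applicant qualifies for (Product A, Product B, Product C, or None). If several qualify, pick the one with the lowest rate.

Total debts = (240 + 930 + 435 + 210 + 1,235 + 430) = 3,480; DTI = 3,480/7,200 = 48.3%.
Reserves = 5,240/430 = 12.2 months.
Product A: score 692 ≥ 600; DTI 48.3% ≤ 50%; employment 95 ≥ 18 mo → qualifies.
Product B: score 692 ≥ 660; DTI 48.3% ≤ 50%; reserves 12.2 ≥ 3 mo → qualifies.
Product C: score 692 ≥ 580; DTI 48.3% ≤ 50%; employment 95 ≥ 24 mo → qualifies.
Qualifying: Product A, Product B, Product C. Lowest rate is 8.06% → Product B.

Product B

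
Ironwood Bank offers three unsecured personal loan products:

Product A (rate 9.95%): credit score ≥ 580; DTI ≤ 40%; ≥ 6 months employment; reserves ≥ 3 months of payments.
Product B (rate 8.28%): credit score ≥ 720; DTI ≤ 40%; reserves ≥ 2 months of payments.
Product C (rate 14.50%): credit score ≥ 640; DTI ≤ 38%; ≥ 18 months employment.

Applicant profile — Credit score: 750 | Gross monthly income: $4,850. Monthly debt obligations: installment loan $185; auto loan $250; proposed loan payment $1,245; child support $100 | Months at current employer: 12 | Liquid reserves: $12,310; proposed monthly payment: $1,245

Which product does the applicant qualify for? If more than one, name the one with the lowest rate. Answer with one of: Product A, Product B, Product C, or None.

Product B

Total debts = (185 + 250 + 1,245 + 100) = 1,780; DTI = 1,780/4,850 = 36.7%.
Reserves = 12,310/1,245 = 9.9 months.
Product A: score 750 ≥ 580; DTI 36.7% ≤ 40%; employment 12 ≥ 6 mo; reserves 9.9 ≥ 3 mo → qualifies.
Product B: score 750 ≥ 720; DTI 36.7% ≤ 40%; reserves 9.9 ≥ 2 mo → qualifies.
Product C: score 750 ≥ 640; DTI 36.7% ≤ 38%; employment 12 < 18 mo → does not qualify.
Qualifying: Product A, Product B. Lowest rate is 8.28% → Product B.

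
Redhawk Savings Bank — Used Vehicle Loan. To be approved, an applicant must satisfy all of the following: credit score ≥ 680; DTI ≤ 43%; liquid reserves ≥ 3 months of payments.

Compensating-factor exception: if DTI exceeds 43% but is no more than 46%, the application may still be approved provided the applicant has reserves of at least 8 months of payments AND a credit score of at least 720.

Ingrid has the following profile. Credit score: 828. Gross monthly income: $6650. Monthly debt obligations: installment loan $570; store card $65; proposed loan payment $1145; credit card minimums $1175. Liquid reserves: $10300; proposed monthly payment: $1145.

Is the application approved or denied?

Credit score 828 ≥ 680 (meets base)
Total debts = (570 + 65 + 1,145 + 1,175) = 2,955. DTI = 2,955/6,650 = 44.4% > 43% — standard DTI limit exceeded.
Liquid reserves cover 10,300/1,145 = 9.0 months — ≥ 3 required
44.4% falls in the override range (43%–46%), so the compensating-factor test applies.
Reserves 9.0 ≥ 8 months; credit score 828 ≥ 720.
Both compensating conditions met → exception applies.

Approved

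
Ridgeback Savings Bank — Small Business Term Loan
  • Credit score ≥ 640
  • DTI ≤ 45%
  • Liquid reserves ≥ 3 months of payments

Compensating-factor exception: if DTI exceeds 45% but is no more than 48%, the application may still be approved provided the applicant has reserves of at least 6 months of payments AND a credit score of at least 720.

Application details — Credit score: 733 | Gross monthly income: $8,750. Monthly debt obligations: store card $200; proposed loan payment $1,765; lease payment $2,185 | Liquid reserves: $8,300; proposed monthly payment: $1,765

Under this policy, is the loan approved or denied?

Denied

Credit score 733 ≥ 640 (meets base)
Total debts = (200 + 1,765 + 2,185) = 4,150. DTI: 4,150 ÷ 8,750 = 47.4%, over the 45% base limit.
Liquid reserves cover 8,300/1,765 = 4.7 months — ≥ 3 required
47.4% falls in the override range (45%–48%), so the compensating-factor test applies.
Override check — reserves: 4.7 mo (short of 6); score: 733 (ok).
Override conditions not both satisfied; exception does not apply.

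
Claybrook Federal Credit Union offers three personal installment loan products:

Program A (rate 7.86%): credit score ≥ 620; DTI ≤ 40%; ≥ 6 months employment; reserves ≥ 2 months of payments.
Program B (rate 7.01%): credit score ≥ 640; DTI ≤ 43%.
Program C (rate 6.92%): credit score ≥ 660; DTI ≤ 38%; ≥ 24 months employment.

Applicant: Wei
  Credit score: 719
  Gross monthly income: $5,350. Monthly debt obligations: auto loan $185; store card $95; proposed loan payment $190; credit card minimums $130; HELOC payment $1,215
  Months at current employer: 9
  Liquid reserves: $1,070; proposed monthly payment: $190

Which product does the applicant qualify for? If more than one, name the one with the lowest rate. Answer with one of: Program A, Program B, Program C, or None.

Program B

Total debts = (185 + 95 + 190 + 130 + 1,215) = 1,815; DTI = 1,815/5,350 = 33.9%.
Reserves = 1,070/190 = 5.6 months.
Program A: score 719 ≥ 620; DTI 33.9% ≤ 40%; employment 9 ≥ 6 mo; reserves 5.6 ≥ 2 mo → qualifies.
Program B: score 719 ≥ 640; DTI 33.9% ≤ 43% → qualifies.
Program C: score 719 ≥ 660; DTI 33.9% ≤ 38%; employment 9 < 24 mo → does not qualify.
Qualifying: Program A, Program B. Lowest rate is 7.01% → Program B.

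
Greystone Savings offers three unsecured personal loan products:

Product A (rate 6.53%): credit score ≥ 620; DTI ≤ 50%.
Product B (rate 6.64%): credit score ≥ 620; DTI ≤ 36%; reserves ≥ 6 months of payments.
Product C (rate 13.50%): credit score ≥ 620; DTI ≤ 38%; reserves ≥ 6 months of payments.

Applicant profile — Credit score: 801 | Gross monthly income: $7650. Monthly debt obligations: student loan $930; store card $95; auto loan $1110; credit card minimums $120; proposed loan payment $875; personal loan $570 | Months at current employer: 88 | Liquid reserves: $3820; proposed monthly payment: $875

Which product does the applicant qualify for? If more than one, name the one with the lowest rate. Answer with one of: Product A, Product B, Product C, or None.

Total debts = (930 + 95 + 1,110 + 120 + 875 + 570) = 3,700; DTI = 3,700/7,650 = 48.4%.
Reserves = 3,820/875 = 4.4 months.
Product A: score 801 ≥ 620; DTI 48.4% ≤ 50% → qualifies.
Product B: score 801 ≥ 620; DTI 48.4% > 36%; reserves 4.4 < 6 mo → does not qualify.
Product C: score 801 ≥ 620; DTI 48.4% > 38%; reserves 4.4 < 6 mo → does not qualify.

Product A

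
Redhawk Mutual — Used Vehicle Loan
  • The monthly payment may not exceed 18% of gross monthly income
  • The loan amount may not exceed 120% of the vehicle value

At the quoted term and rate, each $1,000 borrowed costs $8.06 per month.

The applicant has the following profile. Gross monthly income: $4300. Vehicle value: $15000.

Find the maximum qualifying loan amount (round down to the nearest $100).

$18,000

Payment cap: 18% × $4,300 = $774/month.
At $8.06 per $1,000, that supports 774/8.06 × 1,000 ≈ $96,029 → $96,000.
LTV cap: 120% × $15,000 = $18,000 → $18,000.
Binding constraint: loan-to-value.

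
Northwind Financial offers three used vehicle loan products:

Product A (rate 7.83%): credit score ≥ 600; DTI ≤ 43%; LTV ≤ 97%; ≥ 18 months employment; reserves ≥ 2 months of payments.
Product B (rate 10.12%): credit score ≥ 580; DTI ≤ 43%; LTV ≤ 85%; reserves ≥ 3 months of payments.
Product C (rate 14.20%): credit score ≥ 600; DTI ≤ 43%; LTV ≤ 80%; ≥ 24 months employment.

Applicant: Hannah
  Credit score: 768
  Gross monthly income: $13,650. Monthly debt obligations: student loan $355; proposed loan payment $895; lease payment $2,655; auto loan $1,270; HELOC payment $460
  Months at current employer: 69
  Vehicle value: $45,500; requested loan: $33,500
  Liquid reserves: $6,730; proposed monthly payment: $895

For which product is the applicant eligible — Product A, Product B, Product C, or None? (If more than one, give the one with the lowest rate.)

Product A

Total debts = (355 + 895 + 2,655 + 1,270 + 460) = 5,635; DTI = 5,635/13,650 = 41.3%.
LTV = 33,500/45,500 = 73.6%.
Reserves = 6,730/895 = 7.5 months.
Product A: score 768 ≥ 600; DTI 41.3% ≤ 43%; LTV 73.6% ≤ 97%; employment 69 ≥ 18 mo; reserves 7.5 ≥ 2 mo → qualifies.
Product B: score 768 ≥ 580; DTI 41.3% ≤ 43%; LTV 73.6% ≤ 85%; reserves 7.5 ≥ 3 mo → qualifies.
Product C: score 768 ≥ 600; DTI 41.3% ≤ 43%; LTV 73.6% ≤ 80%; employment 69 ≥ 24 mo → qualifies.
Qualifying: Product A, Product B, Product C. Lowest rate is 7.83% → Product A.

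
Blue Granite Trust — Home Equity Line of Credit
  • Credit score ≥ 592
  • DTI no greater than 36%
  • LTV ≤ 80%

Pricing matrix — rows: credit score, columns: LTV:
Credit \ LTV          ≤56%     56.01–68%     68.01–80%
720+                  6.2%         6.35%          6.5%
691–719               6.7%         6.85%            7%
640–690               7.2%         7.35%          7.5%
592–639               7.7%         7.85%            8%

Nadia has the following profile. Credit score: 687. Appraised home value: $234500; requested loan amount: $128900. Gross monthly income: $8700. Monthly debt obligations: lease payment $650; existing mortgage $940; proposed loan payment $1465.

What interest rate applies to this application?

Credit score 687 ≥ 592; Total monthly debts = (650 + 940 + 1,465) = 3,055. DTI = 3,055/8,700 = 35.1% ≤ 36%
LTV: 128,900 ÷ 234,500 = 55%, within 80% cap
Row: 687 falls in 640–690. Column: 55% falls in ≤56%. Rate = 7.2%.

7.2%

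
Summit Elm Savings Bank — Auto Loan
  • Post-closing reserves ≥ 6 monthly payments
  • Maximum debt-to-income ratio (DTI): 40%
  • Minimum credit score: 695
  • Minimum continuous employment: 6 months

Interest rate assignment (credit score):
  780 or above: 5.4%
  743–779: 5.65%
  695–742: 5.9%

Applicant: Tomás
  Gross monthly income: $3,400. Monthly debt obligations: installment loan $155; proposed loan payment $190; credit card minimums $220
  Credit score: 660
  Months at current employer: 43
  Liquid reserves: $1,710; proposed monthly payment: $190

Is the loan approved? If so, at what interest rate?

Credit score 660 < 695 (below minimum)
Reserves = 1,710/190 = 9.0 months ≥ 6
Employment 43 ≥ 6 months
Total monthly debts = (155 + 190 + 220) = 565. Debt-to-income = 565/3,400 = 16.6% — meets 40% limit
Not all requirements met → denied.

Denied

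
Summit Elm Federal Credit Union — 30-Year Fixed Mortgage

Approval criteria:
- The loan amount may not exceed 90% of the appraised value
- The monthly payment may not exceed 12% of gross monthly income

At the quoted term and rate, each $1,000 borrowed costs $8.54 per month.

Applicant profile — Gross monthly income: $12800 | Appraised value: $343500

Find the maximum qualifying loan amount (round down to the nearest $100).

Payment cap: 12% × $12,800 = $1,536/month.
At $8.54 per $1,000, that supports 1,536/8.54 × 1,000 ≈ $179,859 → $179,800.
LTV cap: 90% × $343,500 = $309,150 → $309,100.
Binding constraint: payment-to-income.

$179,800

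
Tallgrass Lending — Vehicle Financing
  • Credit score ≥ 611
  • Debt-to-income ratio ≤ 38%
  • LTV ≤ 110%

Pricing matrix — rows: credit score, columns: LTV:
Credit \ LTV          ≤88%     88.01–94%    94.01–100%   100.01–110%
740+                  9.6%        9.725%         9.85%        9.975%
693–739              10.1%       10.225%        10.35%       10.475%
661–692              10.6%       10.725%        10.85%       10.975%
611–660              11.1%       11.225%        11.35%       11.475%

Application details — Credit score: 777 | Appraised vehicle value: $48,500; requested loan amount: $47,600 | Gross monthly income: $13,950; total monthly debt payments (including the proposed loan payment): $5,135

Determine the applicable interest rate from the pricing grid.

Credit score 777 ≥ 611; Debt-to-income = 5,135/13,950 = 36.8% — meets 38% limit
Loan-to-value = 47,600/48,500 = 98.1% — pass (110% max)
Credit 777 → row 740+; LTV 98.1% → column 94.01–100%. Grid cell → 9.85%.

9.85%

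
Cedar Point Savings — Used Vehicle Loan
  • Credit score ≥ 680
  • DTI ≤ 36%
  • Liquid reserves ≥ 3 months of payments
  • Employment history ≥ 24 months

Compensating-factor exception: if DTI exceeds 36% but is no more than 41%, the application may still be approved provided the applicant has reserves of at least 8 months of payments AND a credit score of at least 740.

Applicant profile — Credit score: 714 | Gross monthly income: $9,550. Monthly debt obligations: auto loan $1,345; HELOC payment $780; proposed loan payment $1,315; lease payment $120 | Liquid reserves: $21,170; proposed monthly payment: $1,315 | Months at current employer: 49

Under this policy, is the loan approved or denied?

Credit score 714 ≥ 680 (meets base)
Total debts = (1,345 + 780 + 1,315 + 120) = 3,560. DTI: 3,560 ÷ 9,550 = 37.3%, over the 36% base limit.
Reserves: 21,170 ÷ 1,315 = 16.1 months (meets 3-month minimum)
Employment 49 ≥ 24 months
37.3% falls in the override range (36%–41%), so the compensating-factor test applies.
Reserves 16.1 ≥ 8 months; credit score 714 < 740.
Override conditions not both satisfied; exception does not apply.

Denied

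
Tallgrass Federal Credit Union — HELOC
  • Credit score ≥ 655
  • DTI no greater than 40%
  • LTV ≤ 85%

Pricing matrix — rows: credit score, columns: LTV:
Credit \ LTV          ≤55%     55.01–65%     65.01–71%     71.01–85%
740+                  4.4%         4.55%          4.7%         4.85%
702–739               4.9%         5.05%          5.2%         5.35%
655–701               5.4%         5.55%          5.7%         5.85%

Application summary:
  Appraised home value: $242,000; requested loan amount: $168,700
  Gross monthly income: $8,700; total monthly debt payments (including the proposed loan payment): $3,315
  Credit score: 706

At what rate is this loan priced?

5.2%

Credit score 706 ≥ 655; DTI: 3,315 ÷ 8,700 = 38.1%, within the 40% cap
Loan-to-value = 168,700/242,000 = 69.7% — pass (85% max)
Score 706 is in the 702–739 band; LTV 69.7% is in the 65.01–71% band → 5.2%.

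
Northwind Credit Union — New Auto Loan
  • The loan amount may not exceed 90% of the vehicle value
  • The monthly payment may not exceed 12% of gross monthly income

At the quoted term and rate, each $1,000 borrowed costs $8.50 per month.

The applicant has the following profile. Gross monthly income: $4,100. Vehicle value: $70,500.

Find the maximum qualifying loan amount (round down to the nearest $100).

Payment cap: 12% × $4,100 = $492/month.
At $8.50 per $1,000, that supports 492/8.50 × 1,000 ≈ $57,882 → $57,800.
LTV cap: 90% × $70,500 = $63,450 → $63,400.
Binding constraint: payment-to-income.

$57,800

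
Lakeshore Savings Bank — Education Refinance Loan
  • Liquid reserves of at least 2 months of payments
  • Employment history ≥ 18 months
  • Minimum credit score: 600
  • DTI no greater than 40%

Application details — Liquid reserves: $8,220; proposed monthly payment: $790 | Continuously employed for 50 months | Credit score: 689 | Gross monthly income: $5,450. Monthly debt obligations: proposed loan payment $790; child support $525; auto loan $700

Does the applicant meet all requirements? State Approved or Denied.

Reserves: 8,220 ÷ 790 = 10.4 months (meets 2-month minimum)
Employment 50 ≥ 18 months
Credit score 689 ≥ 600 (meets)
Total monthly debts = (790 + 525 + 700) = 2,015. DTI = 2,015/5,450 = 37% ≤ 40%
All criteria satisfied.

Approved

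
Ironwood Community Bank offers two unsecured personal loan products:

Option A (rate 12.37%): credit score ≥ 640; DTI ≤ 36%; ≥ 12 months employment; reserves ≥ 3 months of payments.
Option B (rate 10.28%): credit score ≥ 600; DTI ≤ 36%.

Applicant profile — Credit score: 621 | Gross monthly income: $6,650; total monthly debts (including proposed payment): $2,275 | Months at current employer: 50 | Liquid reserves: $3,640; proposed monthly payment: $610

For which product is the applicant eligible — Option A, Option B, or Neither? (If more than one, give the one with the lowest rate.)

Option B

DTI = 2,275/6,650 = 34.2%.
Reserves = 3,640/610 = 6.0 months.
Option A: score 621 < 640; DTI 34.2% ≤ 36%; employment 50 ≥ 12 mo; reserves 6.0 ≥ 3 mo → does not qualify.
Option B: score 621 ≥ 600; DTI 34.2% ≤ 36% → qualifies.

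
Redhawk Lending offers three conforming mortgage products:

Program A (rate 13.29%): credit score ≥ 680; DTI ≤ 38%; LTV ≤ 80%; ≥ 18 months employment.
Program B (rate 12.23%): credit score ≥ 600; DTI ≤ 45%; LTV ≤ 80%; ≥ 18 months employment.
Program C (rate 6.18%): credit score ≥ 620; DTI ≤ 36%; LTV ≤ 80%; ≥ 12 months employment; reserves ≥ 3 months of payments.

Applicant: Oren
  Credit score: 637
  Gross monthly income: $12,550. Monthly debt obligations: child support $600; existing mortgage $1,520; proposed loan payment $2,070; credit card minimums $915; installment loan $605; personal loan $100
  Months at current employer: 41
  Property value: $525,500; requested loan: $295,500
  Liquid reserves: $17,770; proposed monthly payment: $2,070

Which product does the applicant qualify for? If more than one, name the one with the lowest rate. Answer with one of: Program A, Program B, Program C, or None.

None

Total debts = (600 + 1,520 + 2,070 + 915 + 605 + 100) = 5,810; DTI = 5,810/12,550 = 46.3%.
LTV = 295,500/525,500 = 56.2%.
Reserves = 17,770/2,070 = 8.6 months.
Program A: score 637 < 680; DTI 46.3% > 38%; LTV 56.2% ≤ 80%; employment 41 ≥ 18 mo → does not qualify.
Program B: score 637 ≥ 600; DTI 46.3% > 45%; LTV 56.2% ≤ 80%; employment 41 ≥ 18 mo → does not qualify.
Program C: score 637 ≥ 620; DTI 46.3% > 36%; LTV 56.2% ≤ 80%; employment 41 ≥ 12 mo; reserves 8.6 ≥ 3 mo → does not qualify.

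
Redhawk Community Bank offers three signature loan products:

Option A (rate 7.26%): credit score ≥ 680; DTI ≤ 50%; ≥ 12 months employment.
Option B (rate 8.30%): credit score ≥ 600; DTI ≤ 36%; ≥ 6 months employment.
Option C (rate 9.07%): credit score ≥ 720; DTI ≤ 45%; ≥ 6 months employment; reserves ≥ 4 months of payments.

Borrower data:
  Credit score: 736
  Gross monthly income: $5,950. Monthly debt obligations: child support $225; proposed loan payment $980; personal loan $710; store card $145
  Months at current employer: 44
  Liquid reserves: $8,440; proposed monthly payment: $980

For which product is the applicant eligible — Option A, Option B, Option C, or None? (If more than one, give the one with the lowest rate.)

Option A

Total debts = (225 + 980 + 710 + 145) = 2,060; DTI = 2,060/5,950 = 34.6%.
Reserves = 8,440/980 = 8.6 months.
Option A: score 736 ≥ 680; DTI 34.6% ≤ 50%; employment 44 ≥ 12 mo → qualifies.
Option B: score 736 ≥ 600; DTI 34.6% ≤ 36%; employment 44 ≥ 6 mo → qualifies.
Option C: score 736 ≥ 720; DTI 34.6% ≤ 45%; employment 44 ≥ 6 mo; reserves 8.6 ≥ 4 mo → qualifies.
Qualifying: Option A, Option B, Option C. Lowest rate is 7.26% → Option A.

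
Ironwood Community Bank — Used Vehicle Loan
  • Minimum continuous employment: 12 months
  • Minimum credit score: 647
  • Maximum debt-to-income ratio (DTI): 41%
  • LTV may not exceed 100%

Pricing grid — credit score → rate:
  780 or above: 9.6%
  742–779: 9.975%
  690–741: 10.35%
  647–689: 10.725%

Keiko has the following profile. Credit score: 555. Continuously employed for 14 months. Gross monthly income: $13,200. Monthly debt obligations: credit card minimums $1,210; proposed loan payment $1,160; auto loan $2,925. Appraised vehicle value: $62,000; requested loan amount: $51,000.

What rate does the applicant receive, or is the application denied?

Denied

Credit score 555 < 647 (below minimum)
Loan-to-value = 51,000/62,000 = 82.3% — pass (100% max)
Total monthly debts = (1,210 + 1,160 + 2,925) = 5,295. DTI = 5,295/13,200 = 40.1% ≤ 41%
Employment 14 ≥ 12 months
Not all requirements met → denied.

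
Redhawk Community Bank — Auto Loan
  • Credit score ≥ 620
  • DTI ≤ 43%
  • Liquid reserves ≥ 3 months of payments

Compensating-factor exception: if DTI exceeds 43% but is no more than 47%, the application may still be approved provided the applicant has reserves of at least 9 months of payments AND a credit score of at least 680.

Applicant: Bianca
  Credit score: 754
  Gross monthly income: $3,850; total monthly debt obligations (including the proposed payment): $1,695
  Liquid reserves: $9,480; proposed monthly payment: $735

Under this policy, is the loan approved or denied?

Credit score 754 ≥ 620 (meets base)
DTI: 1,695 ÷ 3,850 = 44%, over the 43% base limit.
Liquid reserves cover 9,480/735 = 12.9 months — ≥ 3 required
DTI 44% is within the 43%–47% exception band; checking compensating factors.
Override check — reserves: 12.9 mo (ok); score: 754 (ok).
Both override conditions satisfied; DTI exception granted.

Approved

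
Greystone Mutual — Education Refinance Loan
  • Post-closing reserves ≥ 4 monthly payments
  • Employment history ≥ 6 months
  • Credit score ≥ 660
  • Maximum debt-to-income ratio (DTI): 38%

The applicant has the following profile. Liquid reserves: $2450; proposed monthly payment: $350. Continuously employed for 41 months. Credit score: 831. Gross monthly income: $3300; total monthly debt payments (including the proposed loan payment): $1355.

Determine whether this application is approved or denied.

Reserves: 2,450 ÷ 350 = 7.0 months (meets 4-month minimum)
Employment 41 ≥ 6 months
Credit score 831 ≥ 660 (meets)
Debt-to-income = 1,355/3,300 = 41.1% — over 38% limit
Fails on DTI.

Denied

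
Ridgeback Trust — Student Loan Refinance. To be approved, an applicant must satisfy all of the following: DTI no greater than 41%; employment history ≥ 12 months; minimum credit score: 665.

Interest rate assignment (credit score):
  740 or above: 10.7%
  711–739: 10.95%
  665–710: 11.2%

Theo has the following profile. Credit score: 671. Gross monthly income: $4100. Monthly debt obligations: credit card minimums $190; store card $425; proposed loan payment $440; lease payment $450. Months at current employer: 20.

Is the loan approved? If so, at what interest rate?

Approved at 11.2%

Credit score 671 ≥ 665 (meets minimum)
Total monthly debts = (190 + 425 + 440 + 450) = 1,505. DTI = 1,505/4,100 = 36.7% ≤ 41%
Employment 20 ≥ 12 months
All requirements met. Score 671 falls in the 665–710 tier → 11.2%.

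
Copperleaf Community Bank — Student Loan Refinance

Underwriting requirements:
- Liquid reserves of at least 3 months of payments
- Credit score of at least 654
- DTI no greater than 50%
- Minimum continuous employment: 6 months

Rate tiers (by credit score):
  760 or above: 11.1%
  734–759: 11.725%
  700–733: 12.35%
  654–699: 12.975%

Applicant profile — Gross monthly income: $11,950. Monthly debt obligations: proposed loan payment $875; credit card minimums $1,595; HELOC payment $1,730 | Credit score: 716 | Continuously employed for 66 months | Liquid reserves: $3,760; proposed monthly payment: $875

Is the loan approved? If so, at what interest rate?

Credit score 716 ≥ 654 (meets minimum)
Employment 66 ≥ 6 months
Liquid reserves cover 3,760/875 = 4.3 months — ≥ 3 required
Total monthly debts = (875 + 1,595 + 1,730) = 4,200. DTI: 4,200 ÷ 11,950 = 35.1%, within the 50% cap
All requirements met. Score 716 falls in the 700–733 tier → 12.35%.

Approved at 12.35%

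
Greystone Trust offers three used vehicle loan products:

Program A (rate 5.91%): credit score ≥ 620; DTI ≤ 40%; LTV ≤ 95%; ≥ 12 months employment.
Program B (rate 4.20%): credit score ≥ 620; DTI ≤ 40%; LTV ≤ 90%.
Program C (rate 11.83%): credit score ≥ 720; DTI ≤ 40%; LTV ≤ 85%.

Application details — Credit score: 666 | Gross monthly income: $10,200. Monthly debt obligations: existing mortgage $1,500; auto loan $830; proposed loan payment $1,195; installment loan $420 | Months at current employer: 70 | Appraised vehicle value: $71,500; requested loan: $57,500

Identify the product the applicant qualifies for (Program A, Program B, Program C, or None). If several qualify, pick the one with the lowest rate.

Program B

Total debts = (1,500 + 830 + 1,195 + 420) = 3,945; DTI = 3,945/10,200 = 38.7%.
LTV = 57,500/71,500 = 80.4%.
Program A: score 666 ≥ 620; DTI 38.7% ≤ 40%; LTV 80.4% ≤ 95%; employment 70 ≥ 12 mo → qualifies.
Program B: score 666 ≥ 620; DTI 38.7% ≤ 40%; LTV 80.4% ≤ 90% → qualifies.
Program C: score 666 < 720; DTI 38.7% ≤ 40%; LTV 80.4% ≤ 85% → does not qualify.
Qualifying: Program A, Program B. Lowest rate is 4.20% → Program B.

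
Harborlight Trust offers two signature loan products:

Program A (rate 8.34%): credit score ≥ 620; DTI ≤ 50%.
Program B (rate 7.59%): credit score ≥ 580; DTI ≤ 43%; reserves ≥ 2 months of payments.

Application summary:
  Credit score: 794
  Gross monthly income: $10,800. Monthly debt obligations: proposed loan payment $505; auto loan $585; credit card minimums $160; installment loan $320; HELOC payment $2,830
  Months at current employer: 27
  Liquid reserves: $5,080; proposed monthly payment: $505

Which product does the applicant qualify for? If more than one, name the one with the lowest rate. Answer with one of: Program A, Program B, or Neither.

Total debts = (505 + 585 + 160 + 320 + 2,830) = 4,400; DTI = 4,400/10,800 = 40.7%.
Reserves = 5,080/505 = 10.1 months.
Program A: score 794 ≥ 620; DTI 40.7% ≤ 50% → qualifies.
Program B: score 794 ≥ 580; DTI 40.7% ≤ 43%; reserves 10.1 ≥ 2 mo → qualifies.
Qualifying: Program A, Program B. Lowest rate is 7.59% → Program B.

Program B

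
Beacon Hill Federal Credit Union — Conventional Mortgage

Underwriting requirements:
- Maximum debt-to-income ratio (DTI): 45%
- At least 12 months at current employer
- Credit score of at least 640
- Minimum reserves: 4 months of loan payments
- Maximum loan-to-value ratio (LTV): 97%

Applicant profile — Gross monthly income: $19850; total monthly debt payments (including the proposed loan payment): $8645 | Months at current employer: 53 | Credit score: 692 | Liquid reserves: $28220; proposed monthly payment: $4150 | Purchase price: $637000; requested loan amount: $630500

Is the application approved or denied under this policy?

Denied

DTI = 8,645/19,850 = 43.6% ≤ 45%
Employment 53 ≥ 12 months
Credit score 692 ≥ 640 (meets)
Liquid reserves cover 28,220/4,150 = 6.8 months — ≥ 4 required
LTV = 630,500/637,000 = 99% > 97%
Fails on LTV.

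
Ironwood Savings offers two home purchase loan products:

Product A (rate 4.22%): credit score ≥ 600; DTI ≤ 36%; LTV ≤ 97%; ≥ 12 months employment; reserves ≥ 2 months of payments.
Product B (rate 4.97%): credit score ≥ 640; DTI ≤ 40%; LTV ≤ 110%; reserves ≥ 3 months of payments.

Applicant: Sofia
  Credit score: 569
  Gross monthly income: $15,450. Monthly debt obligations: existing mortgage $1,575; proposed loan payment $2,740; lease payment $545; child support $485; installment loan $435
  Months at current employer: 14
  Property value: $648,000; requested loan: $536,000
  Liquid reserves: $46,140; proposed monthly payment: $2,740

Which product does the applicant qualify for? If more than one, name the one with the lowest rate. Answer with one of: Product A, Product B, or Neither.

Total debts = (1,575 + 2,740 + 545 + 485 + 435) = 5,780; DTI = 5,780/15,450 = 37.4%.
LTV = 536,000/648,000 = 82.7%.
Reserves = 46,140/2,740 = 16.8 months.
Product A: score 569 < 600; DTI 37.4% > 36%; LTV 82.7% ≤ 97%; employment 14 ≥ 12 mo; reserves 16.8 ≥ 2 mo → does not qualify.
Product B: score 569 < 640; DTI 37.4% ≤ 40%; LTV 82.7% ≤ 110%; reserves 16.8 ≥ 3 mo → does not qualify.

Neither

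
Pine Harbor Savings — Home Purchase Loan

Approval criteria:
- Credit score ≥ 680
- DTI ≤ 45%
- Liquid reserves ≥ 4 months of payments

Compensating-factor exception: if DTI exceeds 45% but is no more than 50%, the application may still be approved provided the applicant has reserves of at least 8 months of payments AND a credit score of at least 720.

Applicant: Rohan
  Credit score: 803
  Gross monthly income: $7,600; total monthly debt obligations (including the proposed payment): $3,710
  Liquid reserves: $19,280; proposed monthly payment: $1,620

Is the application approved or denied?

Approved

Credit score 803 ≥ 680 (meets base)
DTI: 3,710 ÷ 7,600 = 48.8%, over the 45% base limit.
Reserves = 19,280/1,620 = 11.9 months ≥ 4
DTI 48.8% is within the 45%–50% exception band; checking compensating factors.
Reserves 11.9 ≥ 8 months; credit score 803 ≥ 720.
Both compensating conditions met → exception applies.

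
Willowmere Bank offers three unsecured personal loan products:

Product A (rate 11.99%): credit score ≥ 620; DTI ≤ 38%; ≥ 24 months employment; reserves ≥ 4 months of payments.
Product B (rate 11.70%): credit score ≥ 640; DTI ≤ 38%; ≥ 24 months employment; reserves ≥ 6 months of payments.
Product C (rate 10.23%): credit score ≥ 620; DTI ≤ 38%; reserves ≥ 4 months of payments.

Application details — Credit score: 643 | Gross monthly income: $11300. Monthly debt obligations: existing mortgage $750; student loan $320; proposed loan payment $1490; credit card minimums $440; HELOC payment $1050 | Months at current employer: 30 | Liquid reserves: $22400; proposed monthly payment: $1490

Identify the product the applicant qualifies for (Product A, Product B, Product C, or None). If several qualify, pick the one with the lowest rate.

Product C

Total debts = (750 + 320 + 1,490 + 440 + 1,050) = 4,050; DTI = 4,050/11,300 = 35.8%.
Reserves = 22,400/1,490 = 15.0 months.
Product A: score 643 ≥ 620; DTI 35.8% ≤ 38%; employment 30 ≥ 24 mo; reserves 15.0 ≥ 4 mo → qualifies.
Product B: score 643 ≥ 640; DTI 35.8% ≤ 38%; employment 30 ≥ 24 mo; reserves 15.0 ≥ 6 mo → qualifies.
Product C: score 643 ≥ 620; DTI 35.8% ≤ 38%; reserves 15.0 ≥ 4 mo → qualifies.
Qualifying: Product A, Product B, Product C. Lowest rate is 10.23% → Product C.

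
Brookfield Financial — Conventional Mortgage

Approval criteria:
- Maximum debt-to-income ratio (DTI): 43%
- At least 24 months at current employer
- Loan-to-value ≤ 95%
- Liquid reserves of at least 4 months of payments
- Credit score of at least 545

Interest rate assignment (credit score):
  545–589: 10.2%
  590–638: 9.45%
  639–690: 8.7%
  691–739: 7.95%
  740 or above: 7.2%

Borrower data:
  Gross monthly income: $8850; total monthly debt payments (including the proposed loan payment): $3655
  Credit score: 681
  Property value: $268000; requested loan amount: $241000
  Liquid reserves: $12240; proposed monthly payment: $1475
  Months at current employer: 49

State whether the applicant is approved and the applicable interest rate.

Credit score 681 ≥ 545 (meets minimum)
LTV: 241,000 ÷ 268,000 = 89.9%, within 95% cap
Liquid reserves cover 12,240/1,475 = 8.3 months — ≥ 4 required
DTI = 3,655/8,850 = 41.3% ≤ 43%
Employment 49 ≥ 24 months
All requirements met. Score 681 falls in the 639–690 tier → 8.7%.

Approved at 8.7%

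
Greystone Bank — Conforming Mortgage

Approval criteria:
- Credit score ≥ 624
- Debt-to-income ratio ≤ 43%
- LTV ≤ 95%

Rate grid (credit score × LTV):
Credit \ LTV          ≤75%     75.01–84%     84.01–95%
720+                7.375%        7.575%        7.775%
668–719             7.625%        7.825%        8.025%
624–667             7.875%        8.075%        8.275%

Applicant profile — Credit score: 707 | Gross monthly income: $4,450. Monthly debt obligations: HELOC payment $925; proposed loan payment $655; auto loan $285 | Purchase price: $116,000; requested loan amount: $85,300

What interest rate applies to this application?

Credit score 707 ≥ 624; Total monthly debts = (925 + 655 + 285) = 1,865. DTI: 1,865 ÷ 4,450 = 41.9%, within the 43% cap
Loan-to-value = 85,300/116,000 = 73.5% — pass (95% max)
Score 707 is in the 668–719 band; LTV 73.5% is in the ≤75% band → 7.625%.

7.625%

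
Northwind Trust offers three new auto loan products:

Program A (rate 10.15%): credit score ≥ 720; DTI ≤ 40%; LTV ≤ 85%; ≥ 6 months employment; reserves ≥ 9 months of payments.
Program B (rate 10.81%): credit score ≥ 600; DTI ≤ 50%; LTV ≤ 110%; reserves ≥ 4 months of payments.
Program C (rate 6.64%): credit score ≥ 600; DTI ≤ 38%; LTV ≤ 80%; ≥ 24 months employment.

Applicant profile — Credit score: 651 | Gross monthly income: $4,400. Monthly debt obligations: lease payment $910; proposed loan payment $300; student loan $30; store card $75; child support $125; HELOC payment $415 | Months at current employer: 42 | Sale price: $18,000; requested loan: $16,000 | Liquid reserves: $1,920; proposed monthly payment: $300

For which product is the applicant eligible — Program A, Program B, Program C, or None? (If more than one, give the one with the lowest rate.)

Total debts = (910 + 300 + 30 + 75 + 125 + 415) = 1,855; DTI = 1,855/4,400 = 42.2%.
LTV = 16,000/18,000 = 88.9%.
Reserves = 1,920/300 = 6.4 months.
Program A: score 651 < 720; DTI 42.2% > 40%; LTV 88.9% > 85%; employment 42 ≥ 6 mo; reserves 6.4 < 9 mo → does not qualify.
Program B: score 651 ≥ 600; DTI 42.2% ≤ 50%; LTV 88.9% ≤ 110%; reserves 6.4 ≥ 4 mo → qualifies.
Program C: score 651 ≥ 600; DTI 42.2% > 38%; LTV 88.9% > 80%; employment 42 ≥ 24 mo → does not qualify.

Program B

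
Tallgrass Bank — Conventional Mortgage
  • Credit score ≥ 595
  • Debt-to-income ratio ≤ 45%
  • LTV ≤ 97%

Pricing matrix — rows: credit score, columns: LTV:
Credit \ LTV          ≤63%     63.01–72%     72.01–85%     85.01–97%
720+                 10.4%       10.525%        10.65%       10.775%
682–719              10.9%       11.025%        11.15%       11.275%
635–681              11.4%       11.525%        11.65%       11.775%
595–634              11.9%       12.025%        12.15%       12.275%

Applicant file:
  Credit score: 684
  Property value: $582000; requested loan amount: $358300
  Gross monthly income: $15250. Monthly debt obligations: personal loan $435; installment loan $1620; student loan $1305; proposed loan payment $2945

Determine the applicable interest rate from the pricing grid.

10.9%

Credit score 684 ≥ 595; Total monthly debts = (435 + 1,620 + 1,305 + 2,945) = 6,305. Debt-to-income = 6,305/15,250 = 41.3% — meets 45% limit
LTV = 358,300/582,000 = 61.6% ≤ 97%
Row: 684 falls in 682–719. Column: 61.6% falls in ≤63%. Rate = 10.9%.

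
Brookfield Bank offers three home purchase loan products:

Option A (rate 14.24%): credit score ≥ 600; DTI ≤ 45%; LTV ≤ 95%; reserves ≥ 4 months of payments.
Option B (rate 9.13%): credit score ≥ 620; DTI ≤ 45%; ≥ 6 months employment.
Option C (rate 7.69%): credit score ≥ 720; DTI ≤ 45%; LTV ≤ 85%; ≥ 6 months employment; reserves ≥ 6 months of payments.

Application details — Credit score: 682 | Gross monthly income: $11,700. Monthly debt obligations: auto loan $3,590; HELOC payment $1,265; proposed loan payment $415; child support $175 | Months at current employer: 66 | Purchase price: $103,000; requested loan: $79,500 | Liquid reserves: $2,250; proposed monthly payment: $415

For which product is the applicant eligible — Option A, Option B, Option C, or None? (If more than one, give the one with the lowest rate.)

Total debts = (3,590 + 1,265 + 415 + 175) = 5,445; DTI = 5,445/11,700 = 46.5%.
LTV = 79,500/103,000 = 77.2%.
Reserves = 2,250/415 = 5.4 months.
Option A: score 682 ≥ 600; DTI 46.5% > 45%; LTV 77.2% ≤ 95%; reserves 5.4 ≥ 4 mo → does not qualify.
Option B: score 682 ≥ 620; DTI 46.5% > 45%; employment 66 ≥ 6 mo → does not qualify.
Option C: score 682 < 720; DTI 46.5% > 45%; LTV 77.2% ≤ 85%; employment 66 ≥ 6 mo; reserves 5.4 < 6 mo → does not qualify.

None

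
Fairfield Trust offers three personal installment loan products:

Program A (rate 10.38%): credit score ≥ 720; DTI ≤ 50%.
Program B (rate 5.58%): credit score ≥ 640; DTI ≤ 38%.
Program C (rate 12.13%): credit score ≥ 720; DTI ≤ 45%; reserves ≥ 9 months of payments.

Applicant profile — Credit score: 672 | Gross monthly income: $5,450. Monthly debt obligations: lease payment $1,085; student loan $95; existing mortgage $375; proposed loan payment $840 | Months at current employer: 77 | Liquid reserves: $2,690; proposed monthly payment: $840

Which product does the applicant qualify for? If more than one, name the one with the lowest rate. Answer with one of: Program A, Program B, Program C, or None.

None

Total debts = (1,085 + 95 + 375 + 840) = 2,395; DTI = 2,395/5,450 = 43.9%.
Reserves = 2,690/840 = 3.2 months.
Program A: score 672 < 720; DTI 43.9% ≤ 50% → does not qualify.
Program B: score 672 ≥ 640; DTI 43.9% > 38% → does not qualify.
Program C: score 672 < 720; DTI 43.9% ≤ 45%; reserves 3.2 < 9 mo → does not qualify.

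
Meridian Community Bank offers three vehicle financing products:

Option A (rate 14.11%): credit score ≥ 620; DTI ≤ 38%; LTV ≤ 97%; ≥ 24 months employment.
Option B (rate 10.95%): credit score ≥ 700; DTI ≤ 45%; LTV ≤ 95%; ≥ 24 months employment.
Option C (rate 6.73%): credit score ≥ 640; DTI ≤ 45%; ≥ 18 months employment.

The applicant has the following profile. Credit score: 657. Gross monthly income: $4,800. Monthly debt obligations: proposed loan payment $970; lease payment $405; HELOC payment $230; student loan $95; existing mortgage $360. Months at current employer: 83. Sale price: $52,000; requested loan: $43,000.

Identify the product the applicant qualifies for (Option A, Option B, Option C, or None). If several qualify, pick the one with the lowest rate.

Total debts = (970 + 405 + 230 + 95 + 360) = 2,060; DTI = 2,060/4,800 = 42.9%.
LTV = 43,000/52,000 = 82.7%.
Option A: score 657 ≥ 620; DTI 42.9% > 38%; LTV 82.7% ≤ 97%; employment 83 ≥ 24 mo → does not qualify.
Option B: score 657 < 700; DTI 42.9% ≤ 45%; LTV 82.7% ≤ 95%; employment 83 ≥ 24 mo → does not qualify.
Option C: score 657 ≥ 640; DTI 42.9% ≤ 45%; employment 83 ≥ 18 mo → qualifies.

Option C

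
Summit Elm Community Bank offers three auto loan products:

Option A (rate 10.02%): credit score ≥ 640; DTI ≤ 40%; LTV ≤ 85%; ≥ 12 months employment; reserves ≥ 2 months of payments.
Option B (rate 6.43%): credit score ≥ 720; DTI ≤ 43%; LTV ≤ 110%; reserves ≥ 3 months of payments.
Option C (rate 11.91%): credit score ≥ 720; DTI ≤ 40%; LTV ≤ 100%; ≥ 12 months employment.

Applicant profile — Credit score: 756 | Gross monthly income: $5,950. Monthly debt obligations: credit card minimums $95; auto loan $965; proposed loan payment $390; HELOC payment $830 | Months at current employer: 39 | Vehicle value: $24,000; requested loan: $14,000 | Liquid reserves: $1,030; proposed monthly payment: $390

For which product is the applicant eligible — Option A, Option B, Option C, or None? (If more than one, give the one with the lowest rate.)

Option A

Total debts = (95 + 965 + 390 + 830) = 2,280; DTI = 2,280/5,950 = 38.3%.
LTV = 14,000/24,000 = 58.3%.
Reserves = 1,030/390 = 2.6 months.
Option A: score 756 ≥ 640; DTI 38.3% ≤ 40%; LTV 58.3% ≤ 85%; employment 39 ≥ 12 mo; reserves 2.6 ≥ 2 mo → qualifies.
Option B: score 756 ≥ 720; DTI 38.3% ≤ 43%; LTV 58.3% ≤ 110%; reserves 2.6 < 3 mo → does not qualify.
Option C: score 756 ≥ 720; DTI 38.3% ≤ 40%; LTV 58.3% ≤ 100%; employment 39 ≥ 12 mo → qualifies.
Qualifying: Option A, Option C. Lowest rate is 10.02% → Option A.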